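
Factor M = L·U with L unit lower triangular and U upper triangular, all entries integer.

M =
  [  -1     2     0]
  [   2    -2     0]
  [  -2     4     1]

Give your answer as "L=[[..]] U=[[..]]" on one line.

  row1 -= -2·row0 → [0,2,0]
  row2 -= 2·row0 → [0,0,1]
  row2 -= 0·row1 → [0,0,1]

L=[[1,0,0],[-2,1,0],[2,0,1]] U=[[-1,2,0],[0,2,0],[0,0,1]]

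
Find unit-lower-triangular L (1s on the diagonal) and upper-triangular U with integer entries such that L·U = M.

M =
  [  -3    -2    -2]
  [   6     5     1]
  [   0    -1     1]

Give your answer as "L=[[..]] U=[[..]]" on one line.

L=[[1,0,0],[-2,1,0],[0,-1,1]] U=[[-3,-2,-2],[0,1,-3],[0,0,-2]]

  R1 -= -2·R0 → [0,1,-3]
  R2 -= 0·R0 → [0,-1,1]
  R2 -= -1·R1 → [0,0,-2]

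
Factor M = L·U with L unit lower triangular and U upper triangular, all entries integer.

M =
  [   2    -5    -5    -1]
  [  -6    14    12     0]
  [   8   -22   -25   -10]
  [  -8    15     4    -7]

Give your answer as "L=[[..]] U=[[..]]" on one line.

L=[[1,0,0,0],[-3,1,0,0],[4,2,1,0],[-4,5,-1,1]] U=[[2,-5,-5,-1],[0,-1,-3,-3],[0,0,1,0],[0,0,0,4]]

  r1 -= -3·r0 → [0,-1,-3,-3]
  r2 -= 4·r0 → [0,-2,-5,-6]
  r3 -= -4·r0 → [0,-5,-16,-11]
  r2 -= 2·r1 → [0,0,1,0]
  r3 -= 5·r1 → [0,0,-1,4]
  r3 -= -1·r2 → [0,0,0,4]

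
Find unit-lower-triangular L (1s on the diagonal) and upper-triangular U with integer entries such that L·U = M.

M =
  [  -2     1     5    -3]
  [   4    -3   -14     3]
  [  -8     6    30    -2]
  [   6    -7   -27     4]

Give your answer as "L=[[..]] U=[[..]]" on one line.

  row1 -= -2·row0 → [0,-1,-4,-3]
  row2 -= 4·row0 → [0,2,10,10]
  row3 -= -3·row0 → [0,-4,-12,-5]
  row2 -= -2·row1 → [0,0,2,4]
  row3 -= 4·row1 → [0,0,4,7]
  row3 -= 2·row2 → [0,0,0,-1]

L=[[1,0,0,0],[-2,1,0,0],[4,-2,1,0],[-3,4,2,1]] U=[[-2,1,5,-3],[0,-1,-4,-3],[0,0,2,4],[0,0,0,-1]]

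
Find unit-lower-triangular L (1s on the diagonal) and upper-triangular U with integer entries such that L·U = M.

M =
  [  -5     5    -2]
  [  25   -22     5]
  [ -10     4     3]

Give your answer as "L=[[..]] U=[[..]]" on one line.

L=[[1,0,0],[-5,1,0],[2,-2,1]] U=[[-5,5,-2],[0,3,-5],[0,0,-3]]

  r1 -= -5·r0 → [0,3,-5]
  r2 -= 2·r0 → [0,-6,7]
  r2 -= -2·r1 → [0,0,-3]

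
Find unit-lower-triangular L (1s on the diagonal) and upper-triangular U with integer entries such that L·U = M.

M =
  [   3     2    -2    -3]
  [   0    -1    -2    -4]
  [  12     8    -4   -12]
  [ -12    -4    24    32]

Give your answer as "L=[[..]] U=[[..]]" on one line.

  r1 -= 0·r0 → [0,-1,-2,-4]
  r2 -= 4·r0 → [0,0,4,0]
  r3 -= -4·r0 → [0,4,16,20]
  r2 -= 0·r1 → [0,0,4,0]
  r3 -= -4·r1 → [0,0,8,4]
  r3 -= 2·r2 → [0,0,0,4]

L=[[1,0,0,0],[0,1,0,0],[4,0,1,0],[-4,-4,2,1]] U=[[3,2,-2,-3],[0,-1,-2,-4],[0,0,4,0],[0,0,0,4]]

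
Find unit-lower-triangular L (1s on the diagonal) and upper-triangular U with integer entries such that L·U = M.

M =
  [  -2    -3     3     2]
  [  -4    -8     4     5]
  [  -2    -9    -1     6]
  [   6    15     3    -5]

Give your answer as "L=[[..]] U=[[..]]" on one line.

L=[[1,0,0,0],[2,1,0,0],[1,3,1,0],[-3,-3,3,1]] U=[[-2,-3,3,2],[0,-2,-2,1],[0,0,2,1],[0,0,0,1]]

  R1 -= 2·R0 → [0,-2,-2,1]
  R2 -= 1·R0 → [0,-6,-4,4]
  R3 -= -3·R0 → [0,6,12,1]
  R2 -= 3·R1 → [0,0,2,1]
  R3 -= -3·R1 → [0,0,6,4]
  R3 -= 3·R2 → [0,0,0,1]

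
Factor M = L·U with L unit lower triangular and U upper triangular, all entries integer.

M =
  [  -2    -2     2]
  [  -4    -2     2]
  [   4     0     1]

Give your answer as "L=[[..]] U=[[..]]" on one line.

  r1 -= 2·r0 → [0,2,-2]
  r2 -= -2·r0 → [0,-4,5]
  r2 -= -2·r1 → [0,0,1]

L=[[1,0,0],[2,1,0],[-2,-2,1]] U=[[-2,-2,2],[0,2,-2],[0,0,1]]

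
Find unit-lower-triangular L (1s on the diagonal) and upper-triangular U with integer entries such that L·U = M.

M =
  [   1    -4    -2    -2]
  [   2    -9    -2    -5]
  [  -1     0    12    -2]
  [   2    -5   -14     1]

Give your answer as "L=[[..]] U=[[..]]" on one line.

  row1 -= 2·row0 → [0,-1,2,-1]
  row2 -= -1·row0 → [0,-4,10,-4]
  row3 -= 2·row0 → [0,3,-10,5]
  row2 -= 4·row1 → [0,0,2,0]
  row3 -= -3·row1 → [0,0,-4,2]
  row3 -= -2·row2 → [0,0,0,2]

L=[[1,0,0,0],[2,1,0,0],[-1,4,1,0],[2,-3,-2,1]] U=[[1,-4,-2,-2],[0,-1,2,-1],[0,0,2,0],[0,0,0,2]]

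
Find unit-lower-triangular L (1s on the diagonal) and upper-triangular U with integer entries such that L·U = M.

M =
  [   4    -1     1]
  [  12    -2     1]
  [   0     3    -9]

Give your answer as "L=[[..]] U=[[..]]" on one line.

L=[[1,0,0],[3,1,0],[0,3,1]] U=[[4,-1,1],[0,1,-2],[0,0,-3]]

  row1 -= 3·row0 → [0,1,-2]
  row2 -= 0·row0 → [0,3,-9]
  row2 -= 3·row1 → [0,0,-3]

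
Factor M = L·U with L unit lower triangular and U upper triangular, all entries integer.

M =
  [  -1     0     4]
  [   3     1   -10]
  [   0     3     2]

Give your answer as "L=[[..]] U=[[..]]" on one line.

  row1 -= -3·row0 → [0,1,2]
  row2 -= 0·row0 → [0,3,2]
  row2 -= 3·row1 → [0,0,-4]

L=[[1,0,0],[-3,1,0],[0,3,1]] U=[[-1,0,4],[0,1,2],[0,0,-4]]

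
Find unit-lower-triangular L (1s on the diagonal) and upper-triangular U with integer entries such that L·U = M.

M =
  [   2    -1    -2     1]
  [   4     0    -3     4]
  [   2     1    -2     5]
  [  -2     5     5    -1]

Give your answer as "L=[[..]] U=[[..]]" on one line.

  r1 -= 2·r0 → [0,2,1,2]
  r2 -= 1·r0 → [0,2,0,4]
  r3 -= -1·r0 → [0,4,3,0]
  r2 -= 1·r1 → [0,0,-1,2]
  r3 -= 2·r1 → [0,0,1,-4]
  r3 -= -1·r2 → [0,0,0,-2]

L=[[1,0,0,0],[2,1,0,0],[1,1,1,0],[-1,2,-1,1]] U=[[2,-1,-2,1],[0,2,1,2],[0,0,-1,2],[0,0,0,-2]]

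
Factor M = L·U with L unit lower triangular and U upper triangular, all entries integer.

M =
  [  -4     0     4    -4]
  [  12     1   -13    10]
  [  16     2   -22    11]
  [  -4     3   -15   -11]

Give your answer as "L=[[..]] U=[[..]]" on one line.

L=[[1,0,0,0],[-3,1,0,0],[-4,2,1,0],[1,3,4,1]] U=[[-4,0,4,-4],[0,1,-1,-2],[0,0,-4,-1],[0,0,0,3]]

  r1 -= -3·r0 → [0,1,-1,-2]
  r2 -= -4·r0 → [0,2,-6,-5]
  r3 -= 1·r0 → [0,3,-19,-7]
  r2 -= 2·r1 → [0,0,-4,-1]
  r3 -= 3·r1 → [0,0,-16,-1]
  r3 -= 4·r2 → [0,0,0,3]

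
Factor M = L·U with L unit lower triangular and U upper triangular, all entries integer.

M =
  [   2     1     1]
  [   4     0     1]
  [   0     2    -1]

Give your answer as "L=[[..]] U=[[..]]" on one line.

  r1 -= 2·r0 → [0,-2,-1]
  r2 -= 0·r0 → [0,2,-1]
  r2 -= -1·r1 → [0,0,-2]

L=[[1,0,0],[2,1,0],[0,-1,1]] U=[[2,1,1],[0,-2,-1],[0,0,-2]]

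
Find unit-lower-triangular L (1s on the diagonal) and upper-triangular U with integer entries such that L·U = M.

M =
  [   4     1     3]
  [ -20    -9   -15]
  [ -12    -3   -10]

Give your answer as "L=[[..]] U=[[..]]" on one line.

L=[[1,0,0],[-5,1,0],[-3,0,1]] U=[[4,1,3],[0,-4,0],[0,0,-1]]

  R1 -= -5·R0 → [0,-4,0]
  R2 -= -3·R0 → [0,0,-1]
  R2 -= 0·R1 → [0,0,-1]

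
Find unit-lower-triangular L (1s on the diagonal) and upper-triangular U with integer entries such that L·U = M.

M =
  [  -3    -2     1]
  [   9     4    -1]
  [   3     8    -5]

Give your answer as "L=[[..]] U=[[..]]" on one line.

L=[[1,0,0],[-3,1,0],[-1,-3,1]] U=[[-3,-2,1],[0,-2,2],[0,0,2]]

  r1 -= -3·r0 → [0,-2,2]
  r2 -= -1·r0 → [0,6,-4]
  r2 -= -3·r1 → [0,0,2]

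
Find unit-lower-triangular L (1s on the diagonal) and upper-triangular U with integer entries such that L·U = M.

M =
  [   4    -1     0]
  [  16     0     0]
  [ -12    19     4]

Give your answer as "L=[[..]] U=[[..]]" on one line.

L=[[1,0,0],[4,1,0],[-3,4,1]] U=[[4,-1,0],[0,4,0],[0,0,4]]

  r1 -= 4·r0 → [0,4,0]
  r2 -= -3·r0 → [0,16,4]
  r2 -= 4·r1 → [0,0,4]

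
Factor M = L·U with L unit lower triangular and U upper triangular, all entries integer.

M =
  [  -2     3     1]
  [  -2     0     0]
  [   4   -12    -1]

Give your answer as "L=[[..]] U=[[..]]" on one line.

L=[[1,0,0],[1,1,0],[-2,2,1]] U=[[-2,3,1],[0,-3,-1],[0,0,3]]

  row1 -= 1·row0 → [0,-3,-1]
  row2 -= -2·row0 → [0,-6,1]
  row2 -= 2·row1 → [0,0,3]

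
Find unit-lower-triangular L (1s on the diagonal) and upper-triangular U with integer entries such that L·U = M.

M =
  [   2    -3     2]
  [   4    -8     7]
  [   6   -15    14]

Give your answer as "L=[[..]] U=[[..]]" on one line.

  r1 -= 2·r0 → [0,-2,3]
  r2 -= 3·r0 → [0,-6,8]
  r2 -= 3·r1 → [0,0,-1]

L=[[1,0,0],[2,1,0],[3,3,1]] U=[[2,-3,2],[0,-2,3],[0,0,-1]]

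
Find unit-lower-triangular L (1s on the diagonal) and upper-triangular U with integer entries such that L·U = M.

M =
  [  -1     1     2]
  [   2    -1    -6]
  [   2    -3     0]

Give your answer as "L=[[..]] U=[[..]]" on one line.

L=[[1,0,0],[-2,1,0],[-2,-1,1]] U=[[-1,1,2],[0,1,-2],[0,0,2]]

  row1 -= -2·row0 → [0,1,-2]
  row2 -= -2·row0 → [0,-1,4]
  row2 -= -1·row1 → [0,0,2]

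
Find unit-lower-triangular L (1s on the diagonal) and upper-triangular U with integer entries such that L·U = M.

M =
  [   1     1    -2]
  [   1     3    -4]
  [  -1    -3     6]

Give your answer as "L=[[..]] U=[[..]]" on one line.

L=[[1,0,0],[1,1,0],[-1,-1,1]] U=[[1,1,-2],[0,2,-2],[0,0,2]]

  row1 -= 1·row0 → [0,2,-2]
  row2 -= -1·row0 → [0,-2,4]
  row2 -= -1·row1 → [0,0,2]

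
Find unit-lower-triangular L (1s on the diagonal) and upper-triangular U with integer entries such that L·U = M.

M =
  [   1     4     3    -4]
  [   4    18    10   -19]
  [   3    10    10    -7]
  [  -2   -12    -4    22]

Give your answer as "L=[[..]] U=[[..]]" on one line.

  row1 -= 4·row0 → [0,2,-2,-3]
  row2 -= 3·row0 → [0,-2,1,5]
  row3 -= -2·row0 → [0,-4,2,14]
  row2 -= -1·row1 → [0,0,-1,2]
  row3 -= -2·row1 → [0,0,-2,8]
  row3 -= 2·row2 → [0,0,0,4]

L=[[1,0,0,0],[4,1,0,0],[3,-1,1,0],[-2,-2,2,1]] U=[[1,4,3,-4],[0,2,-2,-3],[0,0,-1,2],[0,0,0,4]]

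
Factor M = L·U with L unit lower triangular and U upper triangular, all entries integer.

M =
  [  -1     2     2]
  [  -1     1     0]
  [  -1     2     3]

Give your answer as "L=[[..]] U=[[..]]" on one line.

  r1 -= 1·r0 → [0,-1,-2]
  r2 -= 1·r0 → [0,0,1]
  r2 -= 0·r1 → [0,0,1]

L=[[1,0,0],[1,1,0],[1,0,1]] U=[[-1,2,2],[0,-1,-2],[0,0,1]]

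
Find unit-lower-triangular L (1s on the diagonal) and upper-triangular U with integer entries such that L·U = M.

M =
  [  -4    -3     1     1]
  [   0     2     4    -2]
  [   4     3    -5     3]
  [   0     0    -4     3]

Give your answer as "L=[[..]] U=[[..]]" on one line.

L=[[1,0,0,0],[0,1,0,0],[-1,0,1,0],[0,0,1,1]] U=[[-4,-3,1,1],[0,2,4,-2],[0,0,-4,4],[0,0,0,-1]]

  R1 -= 0·R0 → [0,2,4,-2]
  R2 -= -1·R0 → [0,0,-4,4]
  R3 -= 0·R0 → [0,0,-4,3]
  R2 -= 0·R1 → [0,0,-4,4]
  R3 -= 0·R1 → [0,0,-4,3]
  R3 -= 1·R2 → [0,0,0,-1]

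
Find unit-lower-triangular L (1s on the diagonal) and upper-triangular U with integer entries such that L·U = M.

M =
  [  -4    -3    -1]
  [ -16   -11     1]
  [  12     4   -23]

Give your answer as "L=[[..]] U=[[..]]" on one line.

  R1 -= 4·R0 → [0,1,5]
  R2 -= -3·R0 → [0,-5,-26]
  R2 -= -5·R1 → [0,0,-1]

L=[[1,0,0],[4,1,0],[-3,-5,1]] U=[[-4,-3,-1],[0,1,5],[0,0,-1]]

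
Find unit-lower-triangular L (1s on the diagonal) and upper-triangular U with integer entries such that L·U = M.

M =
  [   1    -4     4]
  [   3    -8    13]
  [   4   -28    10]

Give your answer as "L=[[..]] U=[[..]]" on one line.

  row1 -= 3·row0 → [0,4,1]
  row2 -= 4·row0 → [0,-12,-6]
  row2 -= -3·row1 → [0,0,-3]

L=[[1,0,0],[3,1,0],[4,-3,1]] U=[[1,-4,4],[0,4,1],[0,0,-3]]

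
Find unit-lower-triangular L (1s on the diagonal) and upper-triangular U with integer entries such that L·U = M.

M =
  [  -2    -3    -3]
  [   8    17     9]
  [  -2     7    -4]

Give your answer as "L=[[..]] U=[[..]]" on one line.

  row1 -= -4·row0 → [0,5,-3]
  row2 -= 1·row0 → [0,10,-1]
  row2 -= 2·row1 → [0,0,5]

L=[[1,0,0],[-4,1,0],[1,2,1]] U=[[-2,-3,-3],[0,5,-3],[0,0,5]]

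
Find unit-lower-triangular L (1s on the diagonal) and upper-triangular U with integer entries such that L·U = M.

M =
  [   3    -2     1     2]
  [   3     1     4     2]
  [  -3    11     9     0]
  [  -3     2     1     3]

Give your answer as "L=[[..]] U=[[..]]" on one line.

  r1 -= 1·r0 → [0,3,3,0]
  r2 -= -1·r0 → [0,9,10,2]
  r3 -= -1·r0 → [0,0,2,5]
  r2 -= 3·r1 → [0,0,1,2]
  r3 -= 0·r1 → [0,0,2,5]
  r3 -= 2·r2 → [0,0,0,1]

L=[[1,0,0,0],[1,1,0,0],[-1,3,1,0],[-1,0,2,1]] U=[[3,-2,1,2],[0,3,3,0],[0,0,1,2],[0,0,0,1]]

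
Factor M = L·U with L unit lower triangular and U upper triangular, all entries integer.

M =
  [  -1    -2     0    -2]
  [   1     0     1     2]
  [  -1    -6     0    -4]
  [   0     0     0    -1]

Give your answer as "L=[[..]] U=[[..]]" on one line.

  row1 -= -1·row0 → [0,-2,1,0]
  row2 -= 1·row0 → [0,-4,0,-2]
  row3 -= 0·row0 → [0,0,0,-1]
  row2 -= 2·row1 → [0,0,-2,-2]
  row3 -= 0·row1 → [0,0,0,-1]
  row3 -= 0·row2 → [0,0,0,-1]

L=[[1,0,0,0],[-1,1,0,0],[1,2,1,0],[0,0,0,1]] U=[[-1,-2,0,-2],[0,-2,1,0],[0,0,-2,-2],[0,0,0,-1]]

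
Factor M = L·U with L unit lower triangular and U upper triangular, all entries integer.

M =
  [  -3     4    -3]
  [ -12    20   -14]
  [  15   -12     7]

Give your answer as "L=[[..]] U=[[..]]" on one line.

  row1 -= 4·row0 → [0,4,-2]
  row2 -= -5·row0 → [0,8,-8]
  row2 -= 2·row1 → [0,0,-4]

L=[[1,0,0],[4,1,0],[-5,2,1]] U=[[-3,4,-3],[0,4,-2],[0,0,-4]]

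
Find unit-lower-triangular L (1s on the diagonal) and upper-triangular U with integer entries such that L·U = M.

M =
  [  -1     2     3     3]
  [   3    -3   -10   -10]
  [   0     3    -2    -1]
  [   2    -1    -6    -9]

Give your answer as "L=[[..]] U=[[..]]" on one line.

  row1 -= -3·row0 → [0,3,-1,-1]
  row2 -= 0·row0 → [0,3,-2,-1]
  row3 -= -2·row0 → [0,3,0,-3]
  row2 -= 1·row1 → [0,0,-1,0]
  row3 -= 1·row1 → [0,0,1,-2]
  row3 -= -1·row2 → [0,0,0,-2]

L=[[1,0,0,0],[-3,1,0,0],[0,1,1,0],[-2,1,-1,1]] U=[[-1,2,3,3],[0,3,-1,-1],[0,0,-1,0],[0,0,0,-2]]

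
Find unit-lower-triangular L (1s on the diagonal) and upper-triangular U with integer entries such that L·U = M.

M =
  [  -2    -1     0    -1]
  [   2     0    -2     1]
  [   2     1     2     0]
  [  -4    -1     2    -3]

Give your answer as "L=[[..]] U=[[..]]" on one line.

L=[[1,0,0,0],[-1,1,0,0],[-1,0,1,0],[2,-1,0,1]] U=[[-2,-1,0,-1],[0,-1,-2,0],[0,0,2,-1],[0,0,0,-1]]

  row1 -= -1·row0 → [0,-1,-2,0]
  row2 -= -1·row0 → [0,0,2,-1]
  row3 -= 2·row0 → [0,1,2,-1]
  row2 -= 0·row1 → [0,0,2,-1]
  row3 -= -1·row1 → [0,0,0,-1]
  row3 -= 0·row2 → [0,0,0,-1]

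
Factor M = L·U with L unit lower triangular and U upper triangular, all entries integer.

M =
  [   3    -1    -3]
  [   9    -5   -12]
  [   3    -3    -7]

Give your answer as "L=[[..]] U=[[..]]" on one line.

  r1 -= 3·r0 → [0,-2,-3]
  r2 -= 1·r0 → [0,-2,-4]
  r2 -= 1·r1 → [0,0,-1]

L=[[1,0,0],[3,1,0],[1,1,1]] U=[[3,-1,-3],[0,-2,-3],[0,0,-1]]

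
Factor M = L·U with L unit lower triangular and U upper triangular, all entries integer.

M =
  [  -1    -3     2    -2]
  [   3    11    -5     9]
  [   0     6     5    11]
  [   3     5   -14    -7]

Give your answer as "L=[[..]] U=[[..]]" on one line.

  row1 -= -3·row0 → [0,2,1,3]
  row2 -= 0·row0 → [0,6,5,11]
  row3 -= -3·row0 → [0,-4,-8,-13]
  row2 -= 3·row1 → [0,0,2,2]
  row3 -= -2·row1 → [0,0,-6,-7]
  row3 -= -3·row2 → [0,0,0,-1]

L=[[1,0,0,0],[-3,1,0,0],[0,3,1,0],[-3,-2,-3,1]] U=[[-1,-3,2,-2],[0,2,1,3],[0,0,2,2],[0,0,0,-1]]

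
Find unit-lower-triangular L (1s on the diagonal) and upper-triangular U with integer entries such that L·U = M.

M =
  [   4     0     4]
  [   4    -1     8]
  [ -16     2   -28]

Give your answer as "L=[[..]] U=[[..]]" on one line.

  r1 -= 1·r0 → [0,-1,4]
  r2 -= -4·r0 → [0,2,-12]
  r2 -= -2·r1 → [0,0,-4]

L=[[1,0,0],[1,1,0],[-4,-2,1]] U=[[4,0,4],[0,-1,4],[0,0,-4]]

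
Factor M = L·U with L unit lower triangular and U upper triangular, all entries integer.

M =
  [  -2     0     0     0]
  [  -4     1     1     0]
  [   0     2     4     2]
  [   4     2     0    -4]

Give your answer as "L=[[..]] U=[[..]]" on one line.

  R1 -= 2·R0 → [0,1,1,0]
  R2 -= 0·R0 → [0,2,4,2]
  R3 -= -2·R0 → [0,2,0,-4]
  R2 -= 2·R1 → [0,0,2,2]
  R3 -= 2·R1 → [0,0,-2,-4]
  R3 -= -1·R2 → [0,0,0,-2]

L=[[1,0,0,0],[2,1,0,0],[0,2,1,0],[-2,2,-1,1]] U=[[-2,0,0,0],[0,1,1,0],[0,0,2,2],[0,0,0,-2]]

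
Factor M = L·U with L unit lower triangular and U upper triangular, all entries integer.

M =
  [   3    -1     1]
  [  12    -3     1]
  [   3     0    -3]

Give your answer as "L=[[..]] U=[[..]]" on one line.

L=[[1,0,0],[4,1,0],[1,1,1]] U=[[3,-1,1],[0,1,-3],[0,0,-1]]

  row1 -= 4·row0 → [0,1,-3]
  row2 -= 1·row0 → [0,1,-4]
  row2 -= 1·row1 → [0,0,-1]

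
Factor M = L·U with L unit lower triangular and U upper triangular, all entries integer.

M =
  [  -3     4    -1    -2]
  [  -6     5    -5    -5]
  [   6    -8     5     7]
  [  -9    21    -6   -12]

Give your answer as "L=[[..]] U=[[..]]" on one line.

  R1 -= 2·R0 → [0,-3,-3,-1]
  R2 -= -2·R0 → [0,0,3,3]
  R3 -= 3·R0 → [0,9,-3,-6]
  R2 -= 0·R1 → [0,0,3,3]
  R3 -= -3·R1 → [0,0,-12,-9]
  R3 -= -4·R2 → [0,0,0,3]

L=[[1,0,0,0],[2,1,0,0],[-2,0,1,0],[3,-3,-4,1]] U=[[-3,4,-1,-2],[0,-3,-3,-1],[0,0,3,3],[0,0,0,3]]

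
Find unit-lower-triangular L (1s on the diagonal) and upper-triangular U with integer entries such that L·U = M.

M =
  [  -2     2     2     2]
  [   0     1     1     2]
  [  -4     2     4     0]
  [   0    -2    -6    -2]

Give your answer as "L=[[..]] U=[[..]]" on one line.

L=[[1,0,0,0],[0,1,0,0],[2,-2,1,0],[0,-2,-2,1]] U=[[-2,2,2,2],[0,1,1,2],[0,0,2,0],[0,0,0,2]]

  r1 -= 0·r0 → [0,1,1,2]
  r2 -= 2·r0 → [0,-2,0,-4]
  r3 -= 0·r0 → [0,-2,-6,-2]
  r2 -= -2·r1 → [0,0,2,0]
  r3 -= -2·r1 → [0,0,-4,2]
  r3 -= -2·r2 → [0,0,0,2]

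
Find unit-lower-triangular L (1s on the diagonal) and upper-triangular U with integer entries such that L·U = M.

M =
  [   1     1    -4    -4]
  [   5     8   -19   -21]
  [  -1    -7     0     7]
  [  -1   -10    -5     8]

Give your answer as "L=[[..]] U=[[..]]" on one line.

  R1 -= 5·R0 → [0,3,1,-1]
  R2 -= -1·R0 → [0,-6,-4,3]
  R3 -= -1·R0 → [0,-9,-9,4]
  R2 -= -2·R1 → [0,0,-2,1]
  R3 -= -3·R1 → [0,0,-6,1]
  R3 -= 3·R2 → [0,0,0,-2]

L=[[1,0,0,0],[5,1,0,0],[-1,-2,1,0],[-1,-3,3,1]] U=[[1,1,-4,-4],[0,3,1,-1],[0,0,-2,1],[0,0,0,-2]]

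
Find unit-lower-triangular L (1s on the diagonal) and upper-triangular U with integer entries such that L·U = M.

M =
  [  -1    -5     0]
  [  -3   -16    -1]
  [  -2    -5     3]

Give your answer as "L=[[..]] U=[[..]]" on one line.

L=[[1,0,0],[3,1,0],[2,-5,1]] U=[[-1,-5,0],[0,-1,-1],[0,0,-2]]

  R1 -= 3·R0 → [0,-1,-1]
  R2 -= 2·R0 → [0,5,3]
  R2 -= -5·R1 → [0,0,-2]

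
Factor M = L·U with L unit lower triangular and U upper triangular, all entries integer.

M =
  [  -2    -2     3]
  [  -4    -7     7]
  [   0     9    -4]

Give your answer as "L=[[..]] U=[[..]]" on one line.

  R1 -= 2·R0 → [0,-3,1]
  R2 -= 0·R0 → [0,9,-4]
  R2 -= -3·R1 → [0,0,-1]

L=[[1,0,0],[2,1,0],[0,-3,1]] U=[[-2,-2,3],[0,-3,1],[0,0,-1]]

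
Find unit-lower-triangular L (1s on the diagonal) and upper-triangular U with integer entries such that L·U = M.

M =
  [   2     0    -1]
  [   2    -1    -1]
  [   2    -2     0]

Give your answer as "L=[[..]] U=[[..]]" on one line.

L=[[1,0,0],[1,1,0],[1,2,1]] U=[[2,0,-1],[0,-1,0],[0,0,1]]

  r1 -= 1·r0 → [0,-1,0]
  r2 -= 1·r0 → [0,-2,1]
  r2 -= 2·r1 → [0,0,1]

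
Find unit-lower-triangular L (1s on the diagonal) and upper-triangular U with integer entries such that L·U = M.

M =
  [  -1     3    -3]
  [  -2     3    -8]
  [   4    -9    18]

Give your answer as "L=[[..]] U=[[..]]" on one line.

L=[[1,0,0],[2,1,0],[-4,-1,1]] U=[[-1,3,-3],[0,-3,-2],[0,0,4]]

  row1 -= 2·row0 → [0,-3,-2]
  row2 -= -4·row0 → [0,3,6]
  row2 -= -1·row1 → [0,0,4]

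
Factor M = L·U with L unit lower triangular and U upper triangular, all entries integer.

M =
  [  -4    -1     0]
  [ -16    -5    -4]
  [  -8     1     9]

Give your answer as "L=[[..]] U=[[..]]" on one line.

L=[[1,0,0],[4,1,0],[2,-3,1]] U=[[-4,-1,0],[0,-1,-4],[0,0,-3]]

  r1 -= 4·r0 → [0,-1,-4]
  r2 -= 2·r0 → [0,3,9]
  r2 -= -3·r1 → [0,0,-3]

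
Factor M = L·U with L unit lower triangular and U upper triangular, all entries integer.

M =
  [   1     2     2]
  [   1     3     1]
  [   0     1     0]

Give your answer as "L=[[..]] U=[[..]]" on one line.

  R1 -= 1·R0 → [0,1,-1]
  R2 -= 0·R0 → [0,1,0]
  R2 -= 1·R1 → [0,0,1]

L=[[1,0,0],[1,1,0],[0,1,1]] U=[[1,2,2],[0,1,-1],[0,0,1]]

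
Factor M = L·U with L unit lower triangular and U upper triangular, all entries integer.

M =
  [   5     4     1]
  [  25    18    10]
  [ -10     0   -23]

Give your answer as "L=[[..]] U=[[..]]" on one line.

  r1 -= 5·r0 → [0,-2,5]
  r2 -= -2·r0 → [0,8,-21]
  r2 -= -4·r1 → [0,0,-1]

L=[[1,0,0],[5,1,0],[-2,-4,1]] U=[[5,4,1],[0,-2,5],[0,0,-1]]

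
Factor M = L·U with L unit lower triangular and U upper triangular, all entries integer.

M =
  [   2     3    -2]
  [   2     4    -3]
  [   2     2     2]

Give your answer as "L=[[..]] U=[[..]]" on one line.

  R1 -= 1·R0 → [0,1,-1]
  R2 -= 1·R0 → [0,-1,4]
  R2 -= -1·R1 → [0,0,3]

L=[[1,0,0],[1,1,0],[1,-1,1]] U=[[2,3,-2],[0,1,-1],[0,0,3]]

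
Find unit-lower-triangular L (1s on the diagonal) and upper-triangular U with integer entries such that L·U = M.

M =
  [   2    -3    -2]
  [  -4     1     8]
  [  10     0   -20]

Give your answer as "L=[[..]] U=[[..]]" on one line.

L=[[1,0,0],[-2,1,0],[5,-3,1]] U=[[2,-3,-2],[0,-5,4],[0,0,2]]

  R1 -= -2·R0 → [0,-5,4]
  R2 -= 5·R0 → [0,15,-10]
  R2 -= -3·R1 → [0,0,2]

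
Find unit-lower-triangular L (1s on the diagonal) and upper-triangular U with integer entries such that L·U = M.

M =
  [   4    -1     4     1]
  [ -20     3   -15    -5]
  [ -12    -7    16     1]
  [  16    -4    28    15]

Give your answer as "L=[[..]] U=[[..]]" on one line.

L=[[1,0,0,0],[-5,1,0,0],[-3,5,1,0],[4,0,4,1]] U=[[4,-1,4,1],[0,-2,5,0],[0,0,3,4],[0,0,0,-5]]

  R1 -= -5·R0 → [0,-2,5,0]
  R2 -= -3·R0 → [0,-10,28,4]
  R3 -= 4·R0 → [0,0,12,11]
  R2 -= 5·R1 → [0,0,3,4]
  R3 -= 0·R1 → [0,0,12,11]
  R3 -= 4·R2 → [0,0,0,-5]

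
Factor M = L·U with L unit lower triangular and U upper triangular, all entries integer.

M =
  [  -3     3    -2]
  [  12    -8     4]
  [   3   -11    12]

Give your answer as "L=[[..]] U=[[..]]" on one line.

  row1 -= -4·row0 → [0,4,-4]
  row2 -= -1·row0 → [0,-8,10]
  row2 -= -2·row1 → [0,0,2]

L=[[1,0,0],[-4,1,0],[-1,-2,1]] U=[[-3,3,-2],[0,4,-4],[0,0,2]]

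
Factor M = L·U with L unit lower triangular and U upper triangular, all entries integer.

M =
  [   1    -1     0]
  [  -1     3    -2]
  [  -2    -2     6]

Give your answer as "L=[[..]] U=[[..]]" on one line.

L=[[1,0,0],[-1,1,0],[-2,-2,1]] U=[[1,-1,0],[0,2,-2],[0,0,2]]

  row1 -= -1·row0 → [0,2,-2]
  row2 -= -2·row0 → [0,-4,6]
  row2 -= -2·row1 → [0,0,2]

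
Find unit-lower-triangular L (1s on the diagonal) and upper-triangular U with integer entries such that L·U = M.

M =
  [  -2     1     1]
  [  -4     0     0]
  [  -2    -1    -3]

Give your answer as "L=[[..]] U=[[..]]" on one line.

L=[[1,0,0],[2,1,0],[1,1,1]] U=[[-2,1,1],[0,-2,-2],[0,0,-2]]

  r1 -= 2·r0 → [0,-2,-2]
  r2 -= 1·r0 → [0,-2,-4]
  r2 -= 1·r1 → [0,0,-2]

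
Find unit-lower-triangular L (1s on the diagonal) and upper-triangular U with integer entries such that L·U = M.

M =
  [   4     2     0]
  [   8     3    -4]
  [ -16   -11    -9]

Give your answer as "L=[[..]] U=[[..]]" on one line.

L=[[1,0,0],[2,1,0],[-4,3,1]] U=[[4,2,0],[0,-1,-4],[0,0,3]]

  r1 -= 2·r0 → [0,-1,-4]
  r2 -= -4·r0 → [0,-3,-9]
  r2 -= 3·r1 → [0,0,3]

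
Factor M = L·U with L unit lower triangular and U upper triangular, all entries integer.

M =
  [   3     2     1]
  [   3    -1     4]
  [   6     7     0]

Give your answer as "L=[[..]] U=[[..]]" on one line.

  R1 -= 1·R0 → [0,-3,3]
  R2 -= 2·R0 → [0,3,-2]
  R2 -= -1·R1 → [0,0,1]

L=[[1,0,0],[1,1,0],[2,-1,1]] U=[[3,2,1],[0,-3,3],[0,0,1]]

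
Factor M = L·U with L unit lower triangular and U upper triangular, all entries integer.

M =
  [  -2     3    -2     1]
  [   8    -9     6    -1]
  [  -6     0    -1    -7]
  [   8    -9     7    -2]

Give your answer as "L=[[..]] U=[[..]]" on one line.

  R1 -= -4·R0 → [0,3,-2,3]
  R2 -= 3·R0 → [0,-9,5,-10]
  R3 -= -4·R0 → [0,3,-1,2]
  R2 -= -3·R1 → [0,0,-1,-1]
  R3 -= 1·R1 → [0,0,1,-1]
  R3 -= -1·R2 → [0,0,0,-2]

L=[[1,0,0,0],[-4,1,0,0],[3,-3,1,0],[-4,1,-1,1]] U=[[-2,3,-2,1],[0,3,-2,3],[0,0,-1,-1],[0,0,0,-2]]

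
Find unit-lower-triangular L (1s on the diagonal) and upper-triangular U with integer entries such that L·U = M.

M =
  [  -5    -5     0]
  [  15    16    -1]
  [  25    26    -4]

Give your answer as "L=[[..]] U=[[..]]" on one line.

L=[[1,0,0],[-3,1,0],[-5,1,1]] U=[[-5,-5,0],[0,1,-1],[0,0,-3]]

  r1 -= -3·r0 → [0,1,-1]
  r2 -= -5·r0 → [0,1,-4]
  r2 -= 1·r1 → [0,0,-3]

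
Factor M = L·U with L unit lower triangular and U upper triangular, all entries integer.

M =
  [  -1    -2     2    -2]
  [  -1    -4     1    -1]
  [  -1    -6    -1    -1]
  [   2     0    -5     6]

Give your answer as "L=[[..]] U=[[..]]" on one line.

  r1 -= 1·r0 → [0,-2,-1,1]
  r2 -= 1·r0 → [0,-4,-3,1]
  r3 -= -2·r0 → [0,-4,-1,2]
  r2 -= 2·r1 → [0,0,-1,-1]
  r3 -= 2·r1 → [0,0,1,0]
  r3 -= -1·r2 → [0,0,0,-1]

L=[[1,0,0,0],[1,1,0,0],[1,2,1,0],[-2,2,-1,1]] U=[[-1,-2,2,-2],[0,-2,-1,1],[0,0,-1,-1],[0,0,0,-1]]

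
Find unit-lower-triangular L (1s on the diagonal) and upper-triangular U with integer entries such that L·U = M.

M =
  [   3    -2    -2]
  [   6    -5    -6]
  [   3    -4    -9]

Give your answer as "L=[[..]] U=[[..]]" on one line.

  R1 -= 2·R0 → [0,-1,-2]
  R2 -= 1·R0 → [0,-2,-7]
  R2 -= 2·R1 → [0,0,-3]

L=[[1,0,0],[2,1,0],[1,2,1]] U=[[3,-2,-2],[0,-1,-2],[0,0,-3]]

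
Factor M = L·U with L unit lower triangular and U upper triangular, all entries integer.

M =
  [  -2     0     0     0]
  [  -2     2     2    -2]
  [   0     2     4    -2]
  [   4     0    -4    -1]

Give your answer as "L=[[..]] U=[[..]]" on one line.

L=[[1,0,0,0],[1,1,0,0],[0,1,1,0],[-2,0,-2,1]] U=[[-2,0,0,0],[0,2,2,-2],[0,0,2,0],[0,0,0,-1]]

  r1 -= 1·r0 → [0,2,2,-2]
  r2 -= 0·r0 → [0,2,4,-2]
  r3 -= -2·r0 → [0,0,-4,-1]
  r2 -= 1·r1 → [0,0,2,0]
  r3 -= 0·r1 → [0,0,-4,-1]
  r3 -= -2·r2 → [0,0,0,-1]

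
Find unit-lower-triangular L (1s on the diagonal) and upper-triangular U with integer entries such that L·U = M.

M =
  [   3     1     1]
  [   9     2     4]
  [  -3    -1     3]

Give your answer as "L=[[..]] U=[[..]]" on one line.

L=[[1,0,0],[3,1,0],[-1,0,1]] U=[[3,1,1],[0,-1,1],[0,0,4]]

  r1 -= 3·r0 → [0,-1,1]
  r2 -= -1·r0 → [0,0,4]
  r2 -= 0·r1 → [0,0,4]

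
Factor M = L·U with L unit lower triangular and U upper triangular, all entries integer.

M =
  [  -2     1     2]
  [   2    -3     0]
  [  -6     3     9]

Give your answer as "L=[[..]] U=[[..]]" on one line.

L=[[1,0,0],[-1,1,0],[3,0,1]] U=[[-2,1,2],[0,-2,2],[0,0,3]]

  r1 -= -1·r0 → [0,-2,2]
  r2 -= 3·r0 → [0,0,3]
  r2 -= 0·r1 → [0,0,3]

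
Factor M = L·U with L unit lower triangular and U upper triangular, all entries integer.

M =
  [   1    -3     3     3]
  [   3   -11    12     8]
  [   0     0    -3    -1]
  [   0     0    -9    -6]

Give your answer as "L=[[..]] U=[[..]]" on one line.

  R1 -= 3·R0 → [0,-2,3,-1]
  R2 -= 0·R0 → [0,0,-3,-1]
  R3 -= 0·R0 → [0,0,-9,-6]
  R2 -= 0·R1 → [0,0,-3,-1]
  R3 -= 0·R1 → [0,0,-9,-6]
  R3 -= 3·R2 → [0,0,0,-3]

L=[[1,0,0,0],[3,1,0,0],[0,0,1,0],[0,0,3,1]] U=[[1,-3,3,3],[0,-2,3,-1],[0,0,-3,-1],[0,0,0,-3]]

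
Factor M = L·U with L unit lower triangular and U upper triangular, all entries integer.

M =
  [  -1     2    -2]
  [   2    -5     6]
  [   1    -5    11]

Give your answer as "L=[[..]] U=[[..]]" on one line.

L=[[1,0,0],[-2,1,0],[-1,3,1]] U=[[-1,2,-2],[0,-1,2],[0,0,3]]

  r1 -= -2·r0 → [0,-1,2]
  r2 -= -1·r0 → [0,-3,9]
  r2 -= 3·r1 → [0,0,3]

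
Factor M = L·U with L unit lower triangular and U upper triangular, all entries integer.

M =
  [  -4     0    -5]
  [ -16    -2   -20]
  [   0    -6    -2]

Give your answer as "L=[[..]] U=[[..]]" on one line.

  r1 -= 4·r0 → [0,-2,0]
  r2 -= 0·r0 → [0,-6,-2]
  r2 -= 3·r1 → [0,0,-2]

L=[[1,0,0],[4,1,0],[0,3,1]] U=[[-4,0,-5],[0,-2,0],[0,0,-2]]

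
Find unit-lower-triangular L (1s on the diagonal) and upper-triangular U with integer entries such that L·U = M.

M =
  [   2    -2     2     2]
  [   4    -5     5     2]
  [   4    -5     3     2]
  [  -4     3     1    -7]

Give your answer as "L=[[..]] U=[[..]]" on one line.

L=[[1,0,0,0],[2,1,0,0],[2,1,1,0],[-2,1,-2,1]] U=[[2,-2,2,2],[0,-1,1,-2],[0,0,-2,0],[0,0,0,-1]]

  r1 -= 2·r0 → [0,-1,1,-2]
  r2 -= 2·r0 → [0,-1,-1,-2]
  r3 -= -2·r0 → [0,-1,5,-3]
  r2 -= 1·r1 → [0,0,-2,0]
  r3 -= 1·r1 → [0,0,4,-1]
  r3 -= -2·r2 → [0,0,0,-1]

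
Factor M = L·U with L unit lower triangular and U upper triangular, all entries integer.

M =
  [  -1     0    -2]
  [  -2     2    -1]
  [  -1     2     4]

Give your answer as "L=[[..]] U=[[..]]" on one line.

  r1 -= 2·r0 → [0,2,3]
  r2 -= 1·r0 → [0,2,6]
  r2 -= 1·r1 → [0,0,3]

L=[[1,0,0],[2,1,0],[1,1,1]] U=[[-1,0,-2],[0,2,3],[0,0,3]]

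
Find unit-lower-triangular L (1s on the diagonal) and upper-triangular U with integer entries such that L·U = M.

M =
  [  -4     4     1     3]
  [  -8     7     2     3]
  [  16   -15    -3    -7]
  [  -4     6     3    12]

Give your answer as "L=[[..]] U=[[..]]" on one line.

  row1 -= 2·row0 → [0,-1,0,-3]
  row2 -= -4·row0 → [0,1,1,5]
  row3 -= 1·row0 → [0,2,2,9]
  row2 -= -1·row1 → [0,0,1,2]
  row3 -= -2·row1 → [0,0,2,3]
  row3 -= 2·row2 → [0,0,0,-1]

L=[[1,0,0,0],[2,1,0,0],[-4,-1,1,0],[1,-2,2,1]] U=[[-4,4,1,3],[0,-1,0,-3],[0,0,1,2],[0,0,0,-1]]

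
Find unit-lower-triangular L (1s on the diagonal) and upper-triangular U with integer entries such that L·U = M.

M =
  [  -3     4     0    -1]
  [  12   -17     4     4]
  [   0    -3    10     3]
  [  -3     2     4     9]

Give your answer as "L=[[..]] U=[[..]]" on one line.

  r1 -= -4·r0 → [0,-1,4,0]
  r2 -= 0·r0 → [0,-3,10,3]
  r3 -= 1·r0 → [0,-2,4,10]
  r2 -= 3·r1 → [0,0,-2,3]
  r3 -= 2·r1 → [0,0,-4,10]
  r3 -= 2·r2 → [0,0,0,4]

L=[[1,0,0,0],[-4,1,0,0],[0,3,1,0],[1,2,2,1]] U=[[-3,4,0,-1],[0,-1,4,0],[0,0,-2,3],[0,0,0,4]]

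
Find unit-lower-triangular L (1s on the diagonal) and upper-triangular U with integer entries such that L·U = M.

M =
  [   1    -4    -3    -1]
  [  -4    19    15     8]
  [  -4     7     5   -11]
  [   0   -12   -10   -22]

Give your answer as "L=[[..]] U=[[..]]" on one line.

L=[[1,0,0,0],[-4,1,0,0],[-4,-3,1,0],[0,-4,1,1]] U=[[1,-4,-3,-1],[0,3,3,4],[0,0,2,-3],[0,0,0,-3]]

  row1 -= -4·row0 → [0,3,3,4]
  row2 -= -4·row0 → [0,-9,-7,-15]
  row3 -= 0·row0 → [0,-12,-10,-22]
  row2 -= -3·row1 → [0,0,2,-3]
  row3 -= -4·row1 → [0,0,2,-6]
  row3 -= 1·row2 → [0,0,0,-3]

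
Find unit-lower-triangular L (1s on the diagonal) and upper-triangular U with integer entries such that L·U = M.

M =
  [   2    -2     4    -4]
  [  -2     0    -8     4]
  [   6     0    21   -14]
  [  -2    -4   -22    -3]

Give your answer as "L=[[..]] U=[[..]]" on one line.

L=[[1,0,0,0],[-1,1,0,0],[3,-3,1,0],[-1,3,2,1]] U=[[2,-2,4,-4],[0,-2,-4,0],[0,0,-3,-2],[0,0,0,-3]]

  r1 -= -1·r0 → [0,-2,-4,0]
  r2 -= 3·r0 → [0,6,9,-2]
  r3 -= -1·r0 → [0,-6,-18,-7]
  r2 -= -3·r1 → [0,0,-3,-2]
  r3 -= 3·r1 → [0,0,-6,-7]
  r3 -= 2·r2 → [0,0,0,-3]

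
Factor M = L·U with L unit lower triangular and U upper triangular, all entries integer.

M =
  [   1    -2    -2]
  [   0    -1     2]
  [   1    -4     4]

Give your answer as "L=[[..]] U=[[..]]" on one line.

L=[[1,0,0],[0,1,0],[1,2,1]] U=[[1,-2,-2],[0,-1,2],[0,0,2]]

  row1 -= 0·row0 → [0,-1,2]
  row2 -= 1·row0 → [0,-2,6]
  row2 -= 2·row1 → [0,0,2]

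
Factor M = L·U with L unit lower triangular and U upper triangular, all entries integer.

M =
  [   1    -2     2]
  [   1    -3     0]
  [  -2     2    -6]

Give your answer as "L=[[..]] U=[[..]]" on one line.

  R1 -= 1·R0 → [0,-1,-2]
  R2 -= -2·R0 → [0,-2,-2]
  R2 -= 2·R1 → [0,0,2]

L=[[1,0,0],[1,1,0],[-2,2,1]] U=[[1,-2,2],[0,-1,-2],[0,0,2]]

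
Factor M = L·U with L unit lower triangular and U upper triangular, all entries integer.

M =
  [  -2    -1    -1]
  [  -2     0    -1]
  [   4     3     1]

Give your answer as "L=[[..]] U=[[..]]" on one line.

  R1 -= 1·R0 → [0,1,0]
  R2 -= -2·R0 → [0,1,-1]
  R2 -= 1·R1 → [0,0,-1]

L=[[1,0,0],[1,1,0],[-2,1,1]] U=[[-2,-1,-1],[0,1,0],[0,0,-1]]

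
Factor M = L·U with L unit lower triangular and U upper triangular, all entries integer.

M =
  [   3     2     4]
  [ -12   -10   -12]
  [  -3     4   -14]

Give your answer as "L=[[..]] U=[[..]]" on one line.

L=[[1,0,0],[-4,1,0],[-1,-3,1]] U=[[3,2,4],[0,-2,4],[0,0,2]]

  R1 -= -4·R0 → [0,-2,4]
  R2 -= -1·R0 → [0,6,-10]
  R2 -= -3·R1 → [0,0,2]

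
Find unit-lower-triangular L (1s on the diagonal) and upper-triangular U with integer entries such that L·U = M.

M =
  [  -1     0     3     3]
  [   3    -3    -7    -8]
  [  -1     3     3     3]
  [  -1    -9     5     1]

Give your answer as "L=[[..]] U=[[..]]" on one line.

  r1 -= -3·r0 → [0,-3,2,1]
  r2 -= 1·r0 → [0,3,0,0]
  r3 -= 1·r0 → [0,-9,2,-2]
  r2 -= -1·r1 → [0,0,2,1]
  r3 -= 3·r1 → [0,0,-4,-5]
  r3 -= -2·r2 → [0,0,0,-3]

L=[[1,0,0,0],[-3,1,0,0],[1,-1,1,0],[1,3,-2,1]] U=[[-1,0,3,3],[0,-3,2,1],[0,0,2,1],[0,0,0,-3]]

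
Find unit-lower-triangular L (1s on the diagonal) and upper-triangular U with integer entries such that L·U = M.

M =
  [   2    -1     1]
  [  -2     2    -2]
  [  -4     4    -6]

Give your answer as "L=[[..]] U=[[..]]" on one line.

  R1 -= -1·R0 → [0,1,-1]
  R2 -= -2·R0 → [0,2,-4]
  R2 -= 2·R1 → [0,0,-2]

L=[[1,0,0],[-1,1,0],[-2,2,1]] U=[[2,-1,1],[0,1,-1],[0,0,-2]]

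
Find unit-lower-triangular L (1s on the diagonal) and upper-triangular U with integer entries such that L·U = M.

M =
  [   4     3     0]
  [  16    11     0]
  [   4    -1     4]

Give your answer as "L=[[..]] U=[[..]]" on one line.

  R1 -= 4·R0 → [0,-1,0]
  R2 -= 1·R0 → [0,-4,4]
  R2 -= 4·R1 → [0,0,4]

L=[[1,0,0],[4,1,0],[1,4,1]] U=[[4,3,0],[0,-1,0],[0,0,4]]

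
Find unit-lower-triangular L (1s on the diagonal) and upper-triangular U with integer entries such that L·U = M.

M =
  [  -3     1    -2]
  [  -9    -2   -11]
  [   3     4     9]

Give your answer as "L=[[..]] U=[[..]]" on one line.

  R1 -= 3·R0 → [0,-5,-5]
  R2 -= -1·R0 → [0,5,7]
  R2 -= -1·R1 → [0,0,2]

L=[[1,0,0],[3,1,0],[-1,-1,1]] U=[[-3,1,-2],[0,-5,-5],[0,0,2]]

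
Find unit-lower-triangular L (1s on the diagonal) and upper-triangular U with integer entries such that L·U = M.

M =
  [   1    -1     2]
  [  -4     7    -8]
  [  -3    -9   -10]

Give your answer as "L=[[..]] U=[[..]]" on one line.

  row1 -= -4·row0 → [0,3,0]
  row2 -= -3·row0 → [0,-12,-4]
  row2 -= -4·row1 → [0,0,-4]

L=[[1,0,0],[-4,1,0],[-3,-4,1]] U=[[1,-1,2],[0,3,0],[0,0,-4]]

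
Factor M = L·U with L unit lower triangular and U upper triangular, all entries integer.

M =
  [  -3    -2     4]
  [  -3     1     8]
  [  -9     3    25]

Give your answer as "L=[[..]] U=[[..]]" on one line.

  r1 -= 1·r0 → [0,3,4]
  r2 -= 3·r0 → [0,9,13]
  r2 -= 3·r1 → [0,0,1]

L=[[1,0,0],[1,1,0],[3,3,1]] U=[[-3,-2,4],[0,3,4],[0,0,1]]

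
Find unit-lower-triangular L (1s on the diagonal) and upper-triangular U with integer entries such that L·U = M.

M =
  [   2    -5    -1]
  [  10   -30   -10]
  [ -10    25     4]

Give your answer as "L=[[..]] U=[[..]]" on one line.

  row1 -= 5·row0 → [0,-5,-5]
  row2 -= -5·row0 → [0,0,-1]
  row2 -= 0·row1 → [0,0,-1]

L=[[1,0,0],[5,1,0],[-5,0,1]] U=[[2,-5,-1],[0,-5,-5],[0,0,-1]]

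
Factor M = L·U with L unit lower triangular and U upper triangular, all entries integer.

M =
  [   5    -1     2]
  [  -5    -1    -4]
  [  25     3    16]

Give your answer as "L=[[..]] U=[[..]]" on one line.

L=[[1,0,0],[-1,1,0],[5,-4,1]] U=[[5,-1,2],[0,-2,-2],[0,0,-2]]

  r1 -= -1·r0 → [0,-2,-2]
  r2 -= 5·r0 → [0,8,6]
  r2 -= -4·r1 → [0,0,-2]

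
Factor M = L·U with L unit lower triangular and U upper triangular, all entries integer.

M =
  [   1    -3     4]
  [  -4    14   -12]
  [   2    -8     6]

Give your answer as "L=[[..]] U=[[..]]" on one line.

  row1 -= -4·row0 → [0,2,4]
  row2 -= 2·row0 → [0,-2,-2]
  row2 -= -1·row1 → [0,0,2]

L=[[1,0,0],[-4,1,0],[2,-1,1]] U=[[1,-3,4],[0,2,4],[0,0,2]]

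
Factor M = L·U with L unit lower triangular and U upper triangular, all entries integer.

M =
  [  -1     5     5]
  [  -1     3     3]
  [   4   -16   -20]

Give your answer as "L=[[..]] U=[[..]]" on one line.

  R1 -= 1·R0 → [0,-2,-2]
  R2 -= -4·R0 → [0,4,0]
  R2 -= -2·R1 → [0,0,-4]

L=[[1,0,0],[1,1,0],[-4,-2,1]] U=[[-1,5,5],[0,-2,-2],[0,0,-4]]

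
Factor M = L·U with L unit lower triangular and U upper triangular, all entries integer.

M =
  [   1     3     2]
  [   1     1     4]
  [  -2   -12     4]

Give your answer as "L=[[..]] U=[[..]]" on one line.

L=[[1,0,0],[1,1,0],[-2,3,1]] U=[[1,3,2],[0,-2,2],[0,0,2]]

  row1 -= 1·row0 → [0,-2,2]
  row2 -= -2·row0 → [0,-6,8]
  row2 -= 3·row1 → [0,0,2]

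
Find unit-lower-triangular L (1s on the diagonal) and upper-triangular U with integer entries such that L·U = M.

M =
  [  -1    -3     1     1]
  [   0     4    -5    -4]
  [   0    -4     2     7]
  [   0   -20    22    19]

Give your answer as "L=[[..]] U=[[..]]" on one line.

L=[[1,0,0,0],[0,1,0,0],[0,-1,1,0],[0,-5,1,1]] U=[[-1,-3,1,1],[0,4,-5,-4],[0,0,-3,3],[0,0,0,-4]]

  r1 -= 0·r0 → [0,4,-5,-4]
  r2 -= 0·r0 → [0,-4,2,7]
  r3 -= 0·r0 → [0,-20,22,19]
  r2 -= -1·r1 → [0,0,-3,3]
  r3 -= -5·r1 → [0,0,-3,-1]
  r3 -= 1·r2 → [0,0,0,-4]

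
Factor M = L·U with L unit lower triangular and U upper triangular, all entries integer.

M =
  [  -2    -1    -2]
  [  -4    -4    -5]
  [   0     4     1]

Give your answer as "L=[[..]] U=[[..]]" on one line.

L=[[1,0,0],[2,1,0],[0,-2,1]] U=[[-2,-1,-2],[0,-2,-1],[0,0,-1]]

  r1 -= 2·r0 → [0,-2,-1]
  r2 -= 0·r0 → [0,4,1]
  r2 -= -2·r1 → [0,0,-1]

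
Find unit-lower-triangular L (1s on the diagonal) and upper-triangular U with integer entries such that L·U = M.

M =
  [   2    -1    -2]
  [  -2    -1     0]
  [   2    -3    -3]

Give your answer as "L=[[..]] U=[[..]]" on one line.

L=[[1,0,0],[-1,1,0],[1,1,1]] U=[[2,-1,-2],[0,-2,-2],[0,0,1]]

  row1 -= -1·row0 → [0,-2,-2]
  row2 -= 1·row0 → [0,-2,-1]
  row2 -= 1·row1 → [0,0,1]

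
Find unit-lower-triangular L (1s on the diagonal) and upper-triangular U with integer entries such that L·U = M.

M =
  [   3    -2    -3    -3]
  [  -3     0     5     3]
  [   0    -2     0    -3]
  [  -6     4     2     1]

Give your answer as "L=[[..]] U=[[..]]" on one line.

L=[[1,0,0,0],[-1,1,0,0],[0,1,1,0],[-2,0,2,1]] U=[[3,-2,-3,-3],[0,-2,2,0],[0,0,-2,-3],[0,0,0,1]]

  r1 -= -1·r0 → [0,-2,2,0]
  r2 -= 0·r0 → [0,-2,0,-3]
  r3 -= -2·r0 → [0,0,-4,-5]
  r2 -= 1·r1 → [0,0,-2,-3]
  r3 -= 0·r1 → [0,0,-4,-5]
  r3 -= 2·r2 → [0,0,0,1]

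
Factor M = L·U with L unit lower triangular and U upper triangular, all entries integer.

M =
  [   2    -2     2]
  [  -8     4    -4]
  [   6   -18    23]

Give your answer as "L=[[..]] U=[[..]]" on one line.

L=[[1,0,0],[-4,1,0],[3,3,1]] U=[[2,-2,2],[0,-4,4],[0,0,5]]

  R1 -= -4·R0 → [0,-4,4]
  R2 -= 3·R0 → [0,-12,17]
  R2 -= 3·R1 → [0,0,5]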